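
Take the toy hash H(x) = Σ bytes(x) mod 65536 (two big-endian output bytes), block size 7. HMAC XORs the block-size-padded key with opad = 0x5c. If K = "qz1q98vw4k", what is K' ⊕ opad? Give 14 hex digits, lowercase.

Key "qz1q98vw4k" = 71 7a 31 71 39 38 76 77 34 6b is 10 bytes > B = 7, so hash it first: H(key) = 03 8a, then zero-pad to 7 bytes: K' = 03 8a 00 00 00 00 00.
XOR each byte with 0x5c: 03⊕5c=5f, 8a⊕5c=d6, 00⊕5c=5c, 00⊕5c=5c, 00⊕5c=5c, 00⊕5c=5c, 00⊕5c=5c.

5fd65c5c5c5c5c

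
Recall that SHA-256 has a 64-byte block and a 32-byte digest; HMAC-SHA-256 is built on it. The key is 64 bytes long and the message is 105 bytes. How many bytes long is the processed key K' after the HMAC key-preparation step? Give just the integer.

64

Key is 64 ≤ 64 bytes, zero-padded: |K'| = 64.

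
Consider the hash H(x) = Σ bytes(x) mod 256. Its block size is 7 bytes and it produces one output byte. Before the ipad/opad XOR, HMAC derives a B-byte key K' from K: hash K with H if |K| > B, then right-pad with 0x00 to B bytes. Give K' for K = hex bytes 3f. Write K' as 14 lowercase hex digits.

Key hex bytes 3f is 1 byte ≤ B = 7; zero-pad to 7 bytes: K' = 3f 00 00 00 00 00 00.

3f000000000000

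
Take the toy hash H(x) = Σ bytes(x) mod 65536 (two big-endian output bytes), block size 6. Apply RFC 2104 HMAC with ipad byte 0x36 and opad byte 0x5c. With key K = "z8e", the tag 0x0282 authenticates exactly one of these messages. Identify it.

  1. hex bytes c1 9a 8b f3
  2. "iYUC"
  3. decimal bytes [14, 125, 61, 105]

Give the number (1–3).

2

Key "z8e" = 7a 38 65 is 3 bytes ≤ B = 6; zero-pad to 6 bytes: K' = 7a 38 65 00 00 00.
K' ⊕ ipad = 4c 0e 53 36 36 36; K' ⊕ opad = 26 64 39 5c 5c 5c.
m1: inner = H(4c 0e 53 36 36 36 c1 9a 8b f3) = 04 28; tag = H(26 64 39 5c 5c 5c 04 28) = 0203
m2: inner = H(4c 0e 53 36 36 36 69 59 55 43) = 02 a9; tag = H(26 64 39 5c 5c 5c 02 a9) = 0282 ← matches
m3: inner = H(4c 0e 53 36 36 36 0e 7d 3d 69) = 02 80; tag = H(26 64 39 5c 5c 5c 02 80) = 0259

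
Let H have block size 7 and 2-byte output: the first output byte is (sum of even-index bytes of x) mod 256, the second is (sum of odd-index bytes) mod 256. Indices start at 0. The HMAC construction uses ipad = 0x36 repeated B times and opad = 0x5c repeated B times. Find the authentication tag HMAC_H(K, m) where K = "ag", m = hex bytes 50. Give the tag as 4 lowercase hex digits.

5eec

Key "ag" = 61 67 is 2 bytes ≤ B = 7; zero-pad to 7 bytes: K' = 61 67 00 00 00 00 00.
K' ⊕ ipad = 57 51 36 36 36 36 36.  K' ⊕ opad = 3d 3b 5c 5c 5c 5c 5c.
Inner input = (K'⊕ipad) ∥ m = 57 51 36 36 36 36 36 ∥ 50.
Inner hash: even-index sum = 249 mod 256 = 249; odd-index sum = 269 mod 256 = 13 → f9 0d.
Outer input = (K'⊕opad) ∥ inner = 3d 3b 5c 5c 5c 5c 5c ∥ f9 0d.
Outer hash (tag): even-index sum = 350 mod 256 = 94; odd-index sum = 492 mod 256 = 236 → 5e ec.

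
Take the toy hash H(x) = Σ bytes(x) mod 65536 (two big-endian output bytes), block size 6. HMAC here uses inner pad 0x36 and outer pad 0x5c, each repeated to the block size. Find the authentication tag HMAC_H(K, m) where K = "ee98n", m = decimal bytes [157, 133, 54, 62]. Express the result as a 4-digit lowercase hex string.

02b2

Key "ee98n" = 65 65 39 38 6e is 5 bytes ≤ B = 6; zero-pad to 6 bytes: K' = 65 65 39 38 6e 00.
K' ⊕ ipad = 53 53 0f 0e 58 36.  K' ⊕ opad = 39 39 65 64 32 5c.
Inner input = (K'⊕ipad) ∥ m = 53 53 0f 0e 58 36 ∥ 9d 85 36 3e.
Inner hash: sum = 83+83+15+14+88+54+157+133+54+62 = 743 → 02 e7.
Outer input = (K'⊕opad) ∥ inner = 39 39 65 64 32 5c ∥ 02 e7.
Outer hash (tag): sum = 57+57+101+100+50+92+2+231 = 690 → 02 b2.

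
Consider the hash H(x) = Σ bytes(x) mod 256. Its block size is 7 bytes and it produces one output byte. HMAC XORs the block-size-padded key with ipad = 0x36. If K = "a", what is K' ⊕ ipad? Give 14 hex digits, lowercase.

Key "a" = 61 is 1 byte ≤ B = 7; zero-pad to 7 bytes: K' = 61 00 00 00 00 00 00.
XOR each byte with 0x36: 61⊕36=57, 00⊕36=36, 00⊕36=36, 00⊕36=36, 00⊕36=36, 00⊕36=36, 00⊕36=36.

57363636363636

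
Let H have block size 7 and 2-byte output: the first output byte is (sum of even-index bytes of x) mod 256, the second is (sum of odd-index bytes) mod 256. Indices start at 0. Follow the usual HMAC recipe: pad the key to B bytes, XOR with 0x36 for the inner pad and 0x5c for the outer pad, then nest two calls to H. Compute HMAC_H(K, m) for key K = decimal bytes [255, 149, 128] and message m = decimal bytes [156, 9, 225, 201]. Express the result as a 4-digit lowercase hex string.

c33e

Key decimal bytes [255, 149, 128] = ff 95 80 is 3 bytes ≤ B = 7; zero-pad to 7 bytes: K' = ff 95 80 00 00 00 00.
K' ⊕ ipad = c9 a3 b6 36 36 36 36.  K' ⊕ opad = a3 c9 dc 5c 5c 5c 5c.
Inner input = (K'⊕ipad) ∥ m = c9 a3 b6 36 36 36 36 ∥ 9c 09 e1 c9.
Inner hash: even-index sum = 701 mod 256 = 189; odd-index sum = 652 mod 256 = 140 → bd 8c.
Outer input = (K'⊕opad) ∥ inner = a3 c9 dc 5c 5c 5c 5c ∥ bd 8c.
Outer hash (tag): even-index sum = 707 mod 256 = 195; odd-index sum = 574 mod 256 = 62 → c3 3e.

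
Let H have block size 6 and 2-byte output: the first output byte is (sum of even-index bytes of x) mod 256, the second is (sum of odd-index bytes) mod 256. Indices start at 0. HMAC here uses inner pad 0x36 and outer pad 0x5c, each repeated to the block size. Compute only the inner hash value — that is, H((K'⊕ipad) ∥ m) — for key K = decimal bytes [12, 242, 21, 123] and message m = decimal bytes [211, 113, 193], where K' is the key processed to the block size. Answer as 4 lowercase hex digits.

Key decimal bytes [12, 242, 21, 123] = 0c f2 15 7b is 4 bytes ≤ B = 6; zero-pad to 6 bytes: K' = 0c f2 15 7b 00 00.
K' ⊕ ipad = 3a c4 23 4d 36 36.
Inner input = 3a c4 23 4d 36 36 ∥ d3 71 c1.
Inner hash: even-index sum = 551 mod 256 = 39; odd-index sum = 440 mod 256 = 184 → 27 b8.

27b8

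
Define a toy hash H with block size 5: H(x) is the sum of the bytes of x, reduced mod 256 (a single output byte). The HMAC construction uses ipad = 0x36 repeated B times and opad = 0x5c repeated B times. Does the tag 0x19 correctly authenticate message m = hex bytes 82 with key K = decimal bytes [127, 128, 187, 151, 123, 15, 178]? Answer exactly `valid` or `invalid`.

Key decimal bytes [127, 128, 187, 151, 123, 15, 178] = 7f 80 bb 97 7b 0f b2 is 7 bytes > B = 5, so hash it first: H(key) = 8d, then zero-pad to 5 bytes: K' = 8d 00 00 00 00.
K' ⊕ ipad = bb 36 36 36 36; K' ⊕ opad = d1 5c 5c 5c 5c.
Inner hash: sum = 187+54+54+54+54+130 = 533; mod 256 = 21 → 15.
Outer hash (recomputed tag): sum = 209+92+92+92+92+21 = 598; mod 256 = 86 → 56.
Recomputed tag = 56; claimed = 19 → mismatch.

invalid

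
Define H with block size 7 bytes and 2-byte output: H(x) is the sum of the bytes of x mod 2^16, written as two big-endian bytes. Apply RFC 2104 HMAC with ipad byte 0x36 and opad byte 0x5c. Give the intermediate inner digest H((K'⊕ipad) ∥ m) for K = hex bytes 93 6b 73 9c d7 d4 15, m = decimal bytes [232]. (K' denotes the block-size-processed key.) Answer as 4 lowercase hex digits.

04bf

Key hex bytes 93 6b 73 9c d7 d4 15 is exactly B = 7 bytes: K' = 93 6b 73 9c d7 d4 15.
K' ⊕ ipad = a5 5d 45 aa e1 e2 23.
Inner input = a5 5d 45 aa e1 e2 23 ∥ e8.
Inner hash: sum = 165+93+69+170+225+226+35+232 = 1215 → 04 bf.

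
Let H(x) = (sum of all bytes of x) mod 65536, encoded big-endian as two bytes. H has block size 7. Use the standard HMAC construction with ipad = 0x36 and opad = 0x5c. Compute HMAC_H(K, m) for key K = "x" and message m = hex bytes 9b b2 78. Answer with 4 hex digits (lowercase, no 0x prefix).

Key "x" = 78 is 1 byte ≤ B = 7; zero-pad to 7 bytes: K' = 78 00 00 00 00 00 00.
K' ⊕ ipad = 4e 36 36 36 36 36 36.  K' ⊕ opad = 24 5c 5c 5c 5c 5c 5c.
Inner input = (K'⊕ipad) ∥ m = 4e 36 36 36 36 36 36 ∥ 9b b2 78.
Inner hash: sum = 78+54+54+54+54+54+54+155+178+120 = 855 → 03 57.
Outer input = (K'⊕opad) ∥ inner = 24 5c 5c 5c 5c 5c 5c ∥ 03 57.
Outer hash (tag): sum = 36+92+92+92+92+92+92+3+87 = 678 → 02 a6.

02a6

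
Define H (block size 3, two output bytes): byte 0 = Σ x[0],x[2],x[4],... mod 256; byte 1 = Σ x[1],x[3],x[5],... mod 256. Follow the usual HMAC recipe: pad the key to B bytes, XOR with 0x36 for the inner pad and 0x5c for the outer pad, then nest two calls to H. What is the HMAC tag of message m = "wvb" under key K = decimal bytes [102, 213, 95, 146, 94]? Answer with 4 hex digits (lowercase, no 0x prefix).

Key decimal bytes [102, 213, 95, 146, 94] = 66 d5 5f 92 5e is 5 bytes > B = 3, so hash it first: H(key) = 23 67, then zero-pad to 3 bytes: K' = 23 67 00.
K' ⊕ ipad = 15 51 36.  K' ⊕ opad = 7f 3b 5c.
Inner input = (K'⊕ipad) ∥ m = 15 51 36 ∥ 77 76 62.
Inner hash: even-index sum = 193 mod 256 = 193; odd-index sum = 298 mod 256 = 42 → c1 2a.
Outer input = (K'⊕opad) ∥ inner = 7f 3b 5c ∥ c1 2a.
Outer hash (tag): even-index sum = 261 mod 256 = 5; odd-index sum = 252 mod 256 = 252 → 05 fc.

05fc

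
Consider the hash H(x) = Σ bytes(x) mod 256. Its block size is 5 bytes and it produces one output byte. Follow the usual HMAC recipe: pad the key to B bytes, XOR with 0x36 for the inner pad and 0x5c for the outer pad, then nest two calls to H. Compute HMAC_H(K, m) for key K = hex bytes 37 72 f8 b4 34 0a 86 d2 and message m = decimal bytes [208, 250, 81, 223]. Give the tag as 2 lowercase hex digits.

Key hex bytes 37 72 f8 b4 34 0a 86 d2 is 8 bytes > B = 5, so hash it first: H(key) = eb, then zero-pad to 5 bytes: K' = eb 00 00 00 00.
K' ⊕ ipad = dd 36 36 36 36.  K' ⊕ opad = b7 5c 5c 5c 5c.
Inner input = (K'⊕ipad) ∥ m = dd 36 36 36 36 ∥ d0 fa 51 df.
Inner hash: sum = 221+54+54+54+54+208+250+81+223 = 1199; mod 256 = 175 → af.
Outer input = (K'⊕opad) ∥ inner = b7 5c 5c 5c 5c ∥ af.
Outer hash (tag): sum = 183+92+92+92+92+175 = 726; mod 256 = 214 → d6.

d6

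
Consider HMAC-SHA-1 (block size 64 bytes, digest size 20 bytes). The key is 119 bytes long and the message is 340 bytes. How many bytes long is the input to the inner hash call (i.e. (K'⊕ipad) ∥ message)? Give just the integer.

Key is 119 > 64 bytes, so it is hashed to 20 bytes then zero-padded to 64: |K'| = 64.
Inner input = (K'⊕ipad) ∥ m → 64 + 340 = 404 bytes.

404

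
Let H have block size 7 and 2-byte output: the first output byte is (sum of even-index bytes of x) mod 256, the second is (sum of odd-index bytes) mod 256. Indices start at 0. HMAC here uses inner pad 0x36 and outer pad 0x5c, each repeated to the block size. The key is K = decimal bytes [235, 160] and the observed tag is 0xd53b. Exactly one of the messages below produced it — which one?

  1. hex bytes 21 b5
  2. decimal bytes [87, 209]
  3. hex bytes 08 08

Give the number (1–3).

Key decimal bytes [235, 160] = eb a0 is 2 bytes ≤ B = 7; zero-pad to 7 bytes: K' = eb a0 00 00 00 00 00.
K' ⊕ ipad = dd 96 36 36 36 36 36; K' ⊕ opad = b7 fc 5c 5c 5c 5c 5c.
m1: inner = H(dd 96 36 36 36 36 36 21 b5) = 34 23; tag = H(b7 fc 5c 5c 5c 5c 5c 34 23) = eee8
m2: inner = H(dd 96 36 36 36 36 36 57 d1) = 50 59; tag = H(b7 fc 5c 5c 5c 5c 5c 50 59) = 2404
m3: inner = H(dd 96 36 36 36 36 36 08 08) = 87 0a; tag = H(b7 fc 5c 5c 5c 5c 5c 87 0a) = d53b ← matches

3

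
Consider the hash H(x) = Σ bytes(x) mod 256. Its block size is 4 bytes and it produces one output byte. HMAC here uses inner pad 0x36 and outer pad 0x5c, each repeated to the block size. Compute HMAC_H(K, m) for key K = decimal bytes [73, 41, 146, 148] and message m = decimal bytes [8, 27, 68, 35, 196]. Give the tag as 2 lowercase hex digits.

Key decimal bytes [73, 41, 146, 148] = 49 29 92 94 is exactly B = 4 bytes: K' = 49 29 92 94.
K' ⊕ ipad = 7f 1f a4 a2.  K' ⊕ opad = 15 75 ce c8.
Inner input = (K'⊕ipad) ∥ m = 7f 1f a4 a2 ∥ 08 1b 44 23 c4.
Inner hash: sum = 127+31+164+162+8+27+68+35+196 = 818; mod 256 = 50 → 32.
Outer input = (K'⊕opad) ∥ inner = 15 75 ce c8 ∥ 32.
Outer hash (tag): sum = 21+117+206+200+50 = 594; mod 256 = 82 → 52.

52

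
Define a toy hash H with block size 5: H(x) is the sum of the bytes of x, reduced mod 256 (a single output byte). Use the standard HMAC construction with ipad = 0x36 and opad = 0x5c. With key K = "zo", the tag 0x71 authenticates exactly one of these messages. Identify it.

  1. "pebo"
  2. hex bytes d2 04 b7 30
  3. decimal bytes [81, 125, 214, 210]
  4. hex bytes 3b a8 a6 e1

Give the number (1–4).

Key "zo" = 7a 6f is 2 bytes ≤ B = 5; zero-pad to 5 bytes: K' = 7a 6f 00 00 00.
K' ⊕ ipad = 4c 59 36 36 36; K' ⊕ opad = 26 33 5c 5c 5c.
m1: inner = H(4c 59 36 36 36 70 65 62 6f) = ed; tag = H(26 33 5c 5c 5c ed) = 5a
m2: inner = H(4c 59 36 36 36 d2 04 b7 30) = 04; tag = H(26 33 5c 5c 5c 04) = 71 ← matches
m3: inner = H(4c 59 36 36 36 51 7d d6 d2) = bd; tag = H(26 33 5c 5c 5c bd) = 2a
m4: inner = H(4c 59 36 36 36 3b a8 a6 e1) = b1; tag = H(26 33 5c 5c 5c b1) = 1e

2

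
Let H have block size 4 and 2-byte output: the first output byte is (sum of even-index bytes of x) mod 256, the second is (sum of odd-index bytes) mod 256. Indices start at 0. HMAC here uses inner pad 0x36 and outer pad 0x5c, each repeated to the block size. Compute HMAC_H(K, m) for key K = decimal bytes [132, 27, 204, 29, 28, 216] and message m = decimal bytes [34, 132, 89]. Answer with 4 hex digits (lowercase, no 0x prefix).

Key decimal bytes [132, 27, 204, 29, 28, 216] = 84 1b cc 1d 1c d8 is 6 bytes > B = 4, so hash it first: H(key) = 6c 10, then zero-pad to 4 bytes: K' = 6c 10 00 00.
K' ⊕ ipad = 5a 26 36 36.  K' ⊕ opad = 30 4c 5c 5c.
Inner input = (K'⊕ipad) ∥ m = 5a 26 36 36 ∥ 22 84 59.
Inner hash: even-index sum = 267 mod 256 = 11; odd-index sum = 224 mod 256 = 224 → 0b e0.
Outer input = (K'⊕opad) ∥ inner = 30 4c 5c 5c ∥ 0b e0.
Outer hash (tag): even-index sum = 151 mod 256 = 151; odd-index sum = 392 mod 256 = 136 → 97 88.

9788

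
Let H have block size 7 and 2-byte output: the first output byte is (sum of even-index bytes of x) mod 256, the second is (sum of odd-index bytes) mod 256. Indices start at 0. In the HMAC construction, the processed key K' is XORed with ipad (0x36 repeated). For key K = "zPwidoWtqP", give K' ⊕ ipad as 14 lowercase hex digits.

2bda3636363636

Key "zPwidoWtqP" = 7a 50 77 69 64 6f 57 74 71 50 is 10 bytes > B = 7, so hash it first: H(key) = 1d ec, then zero-pad to 7 bytes: K' = 1d ec 00 00 00 00 00.
XOR each byte with 0x36: 1d⊕36=2b, ec⊕36=da, 00⊕36=36, 00⊕36=36, 00⊕36=36, 00⊕36=36, 00⊕36=36.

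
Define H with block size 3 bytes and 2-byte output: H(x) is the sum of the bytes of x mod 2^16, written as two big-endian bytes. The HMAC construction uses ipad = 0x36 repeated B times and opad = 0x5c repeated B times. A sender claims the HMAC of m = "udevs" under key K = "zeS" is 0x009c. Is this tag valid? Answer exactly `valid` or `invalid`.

Key "zeS" = 7a 65 53 is exactly B = 3 bytes: K' = 7a 65 53.
K' ⊕ ipad = 4c 53 65; K' ⊕ opad = 26 39 0f.
Inner hash: sum = 76+83+101+117+100+101+118+115 = 811 → 03 2b.
Outer hash (recomputed tag): sum = 38+57+15+3+43 = 156 → 00 9c.
Recomputed tag = 009c; claimed = 009c → match.

valid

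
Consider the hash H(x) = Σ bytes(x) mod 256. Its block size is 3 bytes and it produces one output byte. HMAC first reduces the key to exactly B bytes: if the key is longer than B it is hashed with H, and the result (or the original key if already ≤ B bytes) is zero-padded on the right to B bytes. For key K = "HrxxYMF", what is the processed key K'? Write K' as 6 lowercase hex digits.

960000

|K| = 7 > B = 3, so first hash the key.
H(K): sum = 72+114+120+120+89+77+70 = 662; mod 256 = 150 → 96.
Zero-pad H(K) = 96 to 3 bytes: K' = 96 00 00.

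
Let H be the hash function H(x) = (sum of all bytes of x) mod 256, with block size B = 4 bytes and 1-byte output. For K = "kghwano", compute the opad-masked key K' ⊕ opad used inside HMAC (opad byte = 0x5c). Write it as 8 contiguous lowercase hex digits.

b35c5c5c

Key "kghwano" = 6b 67 68 77 61 6e 6f is 7 bytes > B = 4, so hash it first: H(key) = ef, then zero-pad to 4 bytes: K' = ef 00 00 00.
XOR each byte with 0x5c: ef⊕5c=b3, 00⊕5c=5c, 00⊕5c=5c, 00⊕5c=5c.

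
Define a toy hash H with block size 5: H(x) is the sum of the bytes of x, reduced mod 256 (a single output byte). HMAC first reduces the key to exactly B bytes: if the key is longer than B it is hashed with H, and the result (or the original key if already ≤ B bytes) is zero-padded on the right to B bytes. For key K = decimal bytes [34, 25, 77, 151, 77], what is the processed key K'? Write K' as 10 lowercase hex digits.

22194d974d

Key decimal bytes [34, 25, 77, 151, 77] = 22 19 4d 97 4d is exactly B = 5 bytes: K' = 22 19 4d 97 4d.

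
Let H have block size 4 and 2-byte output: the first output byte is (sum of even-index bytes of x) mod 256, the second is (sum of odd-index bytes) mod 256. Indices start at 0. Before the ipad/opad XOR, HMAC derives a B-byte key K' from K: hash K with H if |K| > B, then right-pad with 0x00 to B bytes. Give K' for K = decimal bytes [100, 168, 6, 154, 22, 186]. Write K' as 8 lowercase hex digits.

|K| = 6 > B = 4, so first hash the key.
H(K): even-index sum = 128 mod 256 = 128; odd-index sum = 508 mod 256 = 252 → 80 fc.
Zero-pad H(K) = 80 fc to 4 bytes: K' = 80 fc 00 00.

80fc0000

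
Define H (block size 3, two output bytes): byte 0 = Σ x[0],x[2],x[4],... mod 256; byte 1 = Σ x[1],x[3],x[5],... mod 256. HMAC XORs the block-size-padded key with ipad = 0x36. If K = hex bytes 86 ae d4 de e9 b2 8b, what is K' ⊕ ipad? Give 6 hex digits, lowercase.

f80836

Key hex bytes 86 ae d4 de e9 b2 8b is 7 bytes > B = 3, so hash it first: H(key) = ce 3e, then zero-pad to 3 bytes: K' = ce 3e 00.
XOR each byte with 0x36: ce⊕36=f8, 3e⊕36=08, 00⊕36=36.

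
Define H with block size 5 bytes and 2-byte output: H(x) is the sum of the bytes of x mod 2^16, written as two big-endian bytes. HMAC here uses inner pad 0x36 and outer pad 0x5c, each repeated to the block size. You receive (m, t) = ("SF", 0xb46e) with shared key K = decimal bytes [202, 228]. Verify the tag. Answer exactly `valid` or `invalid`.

invalid

Key decimal bytes [202, 228] = ca e4 is 2 bytes ≤ B = 5; zero-pad to 5 bytes: K' = ca e4 00 00 00.
K' ⊕ ipad = fc d2 36 36 36; K' ⊕ opad = 96 b8 5c 5c 5c.
Inner hash: sum = 252+210+54+54+54+83+70 = 777 → 03 09.
Outer hash (recomputed tag): sum = 150+184+92+92+92+3+9 = 622 → 02 6e.
Recomputed tag = 026e; claimed = b46e → mismatch.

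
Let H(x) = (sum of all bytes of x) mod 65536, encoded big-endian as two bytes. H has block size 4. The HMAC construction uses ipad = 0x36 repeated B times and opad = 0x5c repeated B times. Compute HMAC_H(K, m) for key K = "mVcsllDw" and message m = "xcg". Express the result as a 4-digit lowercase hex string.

Key "mVcsllDw" = 6d 56 63 73 6c 6c 44 77 is 8 bytes > B = 4, so hash it first: H(key) = 03 2c, then zero-pad to 4 bytes: K' = 03 2c 00 00.
K' ⊕ ipad = 35 1a 36 36.  K' ⊕ opad = 5f 70 5c 5c.
Inner input = (K'⊕ipad) ∥ m = 35 1a 36 36 ∥ 78 63 67.
Inner hash: sum = 53+26+54+54+120+99+103 = 509 → 01 fd.
Outer input = (K'⊕opad) ∥ inner = 5f 70 5c 5c ∥ 01 fd.
Outer hash (tag): sum = 95+112+92+92+1+253 = 645 → 02 85.

0285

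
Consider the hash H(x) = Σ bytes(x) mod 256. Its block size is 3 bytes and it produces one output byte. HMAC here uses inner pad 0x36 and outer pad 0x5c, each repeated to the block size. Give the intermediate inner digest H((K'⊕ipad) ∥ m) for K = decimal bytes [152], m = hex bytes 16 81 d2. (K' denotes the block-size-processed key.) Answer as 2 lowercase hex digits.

Key decimal bytes [152] = 98 is 1 byte ≤ B = 3; zero-pad to 3 bytes: K' = 98 00 00.
K' ⊕ ipad = ae 36 36.
Inner input = ae 36 36 ∥ 16 81 d2.
Inner hash: sum = 174+54+54+22+129+210 = 643; mod 256 = 131 → 83.

83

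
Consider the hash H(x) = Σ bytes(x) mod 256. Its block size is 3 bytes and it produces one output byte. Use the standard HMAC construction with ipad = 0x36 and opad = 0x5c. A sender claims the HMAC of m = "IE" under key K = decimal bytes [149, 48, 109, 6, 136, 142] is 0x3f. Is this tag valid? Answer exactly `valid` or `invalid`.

invalid

Key decimal bytes [149, 48, 109, 6, 136, 142] = 95 30 6d 06 88 8e is 6 bytes > B = 3, so hash it first: H(key) = 4e, then zero-pad to 3 bytes: K' = 4e 00 00.
K' ⊕ ipad = 78 36 36; K' ⊕ opad = 12 5c 5c.
Inner hash: sum = 120+54+54+73+69 = 370; mod 256 = 114 → 72.
Outer hash (recomputed tag): sum = 18+92+92+114 = 316; mod 256 = 60 → 3c.
Recomputed tag = 3c; claimed = 3f → mismatch.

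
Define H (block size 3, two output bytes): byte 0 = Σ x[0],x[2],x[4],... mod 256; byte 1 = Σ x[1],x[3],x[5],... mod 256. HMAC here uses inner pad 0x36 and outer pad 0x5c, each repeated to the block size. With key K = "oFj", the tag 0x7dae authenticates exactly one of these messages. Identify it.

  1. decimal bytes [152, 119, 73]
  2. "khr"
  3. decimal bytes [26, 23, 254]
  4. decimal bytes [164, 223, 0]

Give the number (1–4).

4

Key "oFj" = 6f 46 6a is exactly B = 3 bytes: K' = 6f 46 6a.
K' ⊕ ipad = 59 70 5c; K' ⊕ opad = 33 1a 36.
m1: inner = H(59 70 5c 98 77 49) = 2c 51; tag = H(33 1a 36 2c 51) = ba46
m2: inner = H(59 70 5c 6b 68 72) = 1d 4d; tag = H(33 1a 36 1d 4d) = b637
m3: inner = H(59 70 5c 1a 17 fe) = cc 88; tag = H(33 1a 36 cc 88) = f1e6
m4: inner = H(59 70 5c a4 df 00) = 94 14; tag = H(33 1a 36 94 14) = 7dae ← matches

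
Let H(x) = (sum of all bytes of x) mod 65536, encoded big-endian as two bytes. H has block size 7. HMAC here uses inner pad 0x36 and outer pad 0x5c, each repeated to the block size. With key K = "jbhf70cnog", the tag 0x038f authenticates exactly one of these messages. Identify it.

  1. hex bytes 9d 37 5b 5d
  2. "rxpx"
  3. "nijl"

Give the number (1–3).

1

Key "jbhf70cnog" = 6a 62 68 66 37 30 63 6e 6f 67 is 10 bytes > B = 7, so hash it first: H(key) = 03 a8, then zero-pad to 7 bytes: K' = 03 a8 00 00 00 00 00.
K' ⊕ ipad = 35 9e 36 36 36 36 36; K' ⊕ opad = 5f f4 5c 5c 5c 5c 5c.
m1: inner = H(35 9e 36 36 36 36 36 9d 37 5b 5d) = 03 6d; tag = H(5f f4 5c 5c 5c 5c 5c 03 6d) = 038f ← matches
m2: inner = H(35 9e 36 36 36 36 36 72 78 70 78) = 03 b3; tag = H(5f f4 5c 5c 5c 5c 5c 03 b3) = 03d5
m3: inner = H(35 9e 36 36 36 36 36 6e 69 6a 6c) = 03 8e; tag = H(5f f4 5c 5c 5c 5c 5c 03 8e) = 03b0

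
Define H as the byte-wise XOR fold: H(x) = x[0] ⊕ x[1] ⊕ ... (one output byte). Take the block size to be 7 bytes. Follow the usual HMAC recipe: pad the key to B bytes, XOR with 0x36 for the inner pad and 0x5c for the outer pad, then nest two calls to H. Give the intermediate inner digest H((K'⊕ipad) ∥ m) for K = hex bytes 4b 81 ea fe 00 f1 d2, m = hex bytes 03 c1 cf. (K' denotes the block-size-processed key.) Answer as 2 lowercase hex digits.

c6

Key hex bytes 4b 81 ea fe 00 f1 d2 is exactly B = 7 bytes: K' = 4b 81 ea fe 00 f1 d2.
K' ⊕ ipad = 7d b7 dc c8 36 c7 e4.
Inner input = 7d b7 dc c8 36 c7 e4 ∥ 03 c1 cf.
Inner hash: XOR 7d⊕b7⊕dc⊕c8⊕36⊕c7⊕e4⊕03⊕c1⊕cf = c6.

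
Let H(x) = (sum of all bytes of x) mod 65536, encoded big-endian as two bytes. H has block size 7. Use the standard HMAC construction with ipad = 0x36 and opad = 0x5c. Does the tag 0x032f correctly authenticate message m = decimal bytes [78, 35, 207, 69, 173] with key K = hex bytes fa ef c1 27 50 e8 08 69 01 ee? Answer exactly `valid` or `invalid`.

valid

Key hex bytes fa ef c1 27 50 e8 08 69 01 ee is 10 bytes > B = 7, so hash it first: H(key) = 05 69, then zero-pad to 7 bytes: K' = 05 69 00 00 00 00 00.
K' ⊕ ipad = 33 5f 36 36 36 36 36; K' ⊕ opad = 59 35 5c 5c 5c 5c 5c.
Inner hash: sum = 51+95+54+54+54+54+54+78+35+207+69+173 = 978 → 03 d2.
Outer hash (recomputed tag): sum = 89+53+92+92+92+92+92+3+210 = 815 → 03 2f.
Recomputed tag = 032f; claimed = 032f → match.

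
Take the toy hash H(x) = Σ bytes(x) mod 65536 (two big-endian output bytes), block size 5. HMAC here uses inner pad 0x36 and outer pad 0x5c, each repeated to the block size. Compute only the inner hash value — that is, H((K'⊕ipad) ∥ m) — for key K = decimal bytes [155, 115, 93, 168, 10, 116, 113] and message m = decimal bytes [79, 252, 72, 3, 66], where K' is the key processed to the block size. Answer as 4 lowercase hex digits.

Key decimal bytes [155, 115, 93, 168, 10, 116, 113] = 9b 73 5d a8 0a 74 71 is 7 bytes > B = 5, so hash it first: H(key) = 03 02, then zero-pad to 5 bytes: K' = 03 02 00 00 00.
K' ⊕ ipad = 35 34 36 36 36.
Inner input = 35 34 36 36 36 ∥ 4f fc 48 03 42.
Inner hash: sum = 53+52+54+54+54+79+252+72+3+66 = 739 → 02 e3.

02e3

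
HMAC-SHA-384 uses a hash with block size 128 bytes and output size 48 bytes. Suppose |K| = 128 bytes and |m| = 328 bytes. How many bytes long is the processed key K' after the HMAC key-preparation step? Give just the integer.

Key is 128 ≤ 128 bytes, zero-padded: |K'| = 128.

128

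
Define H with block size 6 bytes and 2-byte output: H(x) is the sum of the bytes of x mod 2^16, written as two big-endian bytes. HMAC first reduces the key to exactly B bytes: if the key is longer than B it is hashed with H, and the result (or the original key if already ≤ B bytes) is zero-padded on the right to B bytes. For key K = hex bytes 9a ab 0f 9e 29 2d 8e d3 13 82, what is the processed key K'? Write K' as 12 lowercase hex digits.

043e00000000

|K| = 10 > B = 6, so first hash the key.
H(K): sum = 154+171+15+158+41+45+142+211+19+130 = 1086 → 04 3e.
Zero-pad H(K) = 04 3e to 6 bytes: K' = 04 3e 00 00 00 00.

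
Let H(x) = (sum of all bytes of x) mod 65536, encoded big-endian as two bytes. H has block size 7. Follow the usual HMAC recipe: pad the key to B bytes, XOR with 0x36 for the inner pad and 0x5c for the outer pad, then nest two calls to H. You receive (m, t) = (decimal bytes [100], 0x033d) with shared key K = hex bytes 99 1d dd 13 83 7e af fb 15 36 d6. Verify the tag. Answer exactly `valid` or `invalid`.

valid

Key hex bytes 99 1d dd 13 83 7e af fb 15 36 d6 is 11 bytes > B = 7, so hash it first: H(key) = 05 72, then zero-pad to 7 bytes: K' = 05 72 00 00 00 00 00.
K' ⊕ ipad = 33 44 36 36 36 36 36; K' ⊕ opad = 59 2e 5c 5c 5c 5c 5c.
Inner hash: sum = 51+68+54+54+54+54+54+100 = 489 → 01 e9.
Outer hash (recomputed tag): sum = 89+46+92+92+92+92+92+1+233 = 829 → 03 3d.
Recomputed tag = 033d; claimed = 033d → match.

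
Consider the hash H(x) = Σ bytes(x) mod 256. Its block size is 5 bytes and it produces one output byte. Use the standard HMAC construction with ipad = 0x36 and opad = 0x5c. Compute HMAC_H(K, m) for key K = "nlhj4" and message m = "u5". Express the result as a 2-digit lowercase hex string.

Key "nlhj4" = 6e 6c 68 6a 34 is exactly B = 5 bytes: K' = 6e 6c 68 6a 34.
K' ⊕ ipad = 58 5a 5e 5c 02.  K' ⊕ opad = 32 30 34 36 68.
Inner input = (K'⊕ipad) ∥ m = 58 5a 5e 5c 02 ∥ 75 35.
Inner hash: sum = 88+90+94+92+2+117+53 = 536; mod 256 = 24 → 18.
Outer input = (K'⊕opad) ∥ inner = 32 30 34 36 68 ∥ 18.
Outer hash (tag): sum = 50+48+52+54+104+24 = 332; mod 256 = 76 → 4c.

4c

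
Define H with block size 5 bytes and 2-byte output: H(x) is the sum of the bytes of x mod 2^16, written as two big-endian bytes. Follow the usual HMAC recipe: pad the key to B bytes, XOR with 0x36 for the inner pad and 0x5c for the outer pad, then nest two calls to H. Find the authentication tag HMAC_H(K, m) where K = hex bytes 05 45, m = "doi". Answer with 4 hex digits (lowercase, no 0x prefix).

Key hex bytes 05 45 is 2 bytes ≤ B = 5; zero-pad to 5 bytes: K' = 05 45 00 00 00.
K' ⊕ ipad = 33 73 36 36 36.  K' ⊕ opad = 59 19 5c 5c 5c.
Inner input = (K'⊕ipad) ∥ m = 33 73 36 36 36 ∥ 64 6f 69.
Inner hash: sum = 51+115+54+54+54+100+111+105 = 644 → 02 84.
Outer input = (K'⊕opad) ∥ inner = 59 19 5c 5c 5c ∥ 02 84.
Outer hash (tag): sum = 89+25+92+92+92+2+132 = 524 → 02 0c.

020c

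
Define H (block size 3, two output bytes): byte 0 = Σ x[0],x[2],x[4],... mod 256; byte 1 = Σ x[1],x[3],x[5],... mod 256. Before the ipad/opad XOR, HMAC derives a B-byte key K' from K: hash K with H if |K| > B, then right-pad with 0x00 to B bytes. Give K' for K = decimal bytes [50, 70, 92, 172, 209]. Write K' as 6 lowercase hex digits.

|K| = 5 > B = 3, so first hash the key.
H(K): even-index sum = 351 mod 256 = 95; odd-index sum = 242 mod 256 = 242 → 5f f2.
Zero-pad H(K) = 5f f2 to 3 bytes: K' = 5f f2 00.

5ff200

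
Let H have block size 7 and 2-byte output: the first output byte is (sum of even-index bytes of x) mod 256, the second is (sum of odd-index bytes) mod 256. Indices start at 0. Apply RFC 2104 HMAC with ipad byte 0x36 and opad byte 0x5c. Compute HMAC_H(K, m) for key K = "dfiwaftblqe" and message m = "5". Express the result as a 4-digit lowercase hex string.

04e9

Key "dfiwaftblqe" = 64 66 69 77 61 66 74 62 6c 71 65 is 11 bytes > B = 7, so hash it first: H(key) = 73 16, then zero-pad to 7 bytes: K' = 73 16 00 00 00 00 00.
K' ⊕ ipad = 45 20 36 36 36 36 36.  K' ⊕ opad = 2f 4a 5c 5c 5c 5c 5c.
Inner input = (K'⊕ipad) ∥ m = 45 20 36 36 36 36 36 ∥ 35.
Inner hash: even-index sum = 231 mod 256 = 231; odd-index sum = 193 mod 256 = 193 → e7 c1.
Outer input = (K'⊕opad) ∥ inner = 2f 4a 5c 5c 5c 5c 5c ∥ e7 c1.
Outer hash (tag): even-index sum = 516 mod 256 = 4; odd-index sum = 489 mod 256 = 233 → 04 e9.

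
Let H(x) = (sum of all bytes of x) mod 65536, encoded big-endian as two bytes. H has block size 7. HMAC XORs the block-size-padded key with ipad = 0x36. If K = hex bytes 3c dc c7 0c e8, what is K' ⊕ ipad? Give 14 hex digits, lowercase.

Key hex bytes 3c dc c7 0c e8 is 5 bytes ≤ B = 7; zero-pad to 7 bytes: K' = 3c dc c7 0c e8 00 00.
XOR each byte with 0x36: 3c⊕36=0a, dc⊕36=ea, c7⊕36=f1, 0c⊕36=3a, e8⊕36=de, 00⊕36=36, 00⊕36=36.

0aeaf13ade3636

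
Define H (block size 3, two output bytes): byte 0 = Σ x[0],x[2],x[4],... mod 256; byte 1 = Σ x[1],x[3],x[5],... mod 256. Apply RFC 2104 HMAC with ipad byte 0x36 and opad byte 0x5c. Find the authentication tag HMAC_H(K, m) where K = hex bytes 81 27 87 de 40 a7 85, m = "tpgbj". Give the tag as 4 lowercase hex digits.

ccf3

Key hex bytes 81 27 87 de 40 a7 85 is 7 bytes > B = 3, so hash it first: H(key) = cd ac, then zero-pad to 3 bytes: K' = cd ac 00.
K' ⊕ ipad = fb 9a 36.  K' ⊕ opad = 91 f0 5c.
Inner input = (K'⊕ipad) ∥ m = fb 9a 36 ∥ 74 70 67 62 6a.
Inner hash: even-index sum = 515 mod 256 = 3; odd-index sum = 479 mod 256 = 223 → 03 df.
Outer input = (K'⊕opad) ∥ inner = 91 f0 5c ∥ 03 df.
Outer hash (tag): even-index sum = 460 mod 256 = 204; odd-index sum = 243 mod 256 = 243 → cc f3.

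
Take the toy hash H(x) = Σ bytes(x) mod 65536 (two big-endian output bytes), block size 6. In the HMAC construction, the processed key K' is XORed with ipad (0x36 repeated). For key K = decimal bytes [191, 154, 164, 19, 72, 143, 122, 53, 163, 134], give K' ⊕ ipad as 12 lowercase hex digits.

Key decimal bytes [191, 154, 164, 19, 72, 143, 122, 53, 163, 134] = bf 9a a4 13 48 8f 7a 35 a3 86 is 10 bytes > B = 6, so hash it first: H(key) = 04 bf, then zero-pad to 6 bytes: K' = 04 bf 00 00 00 00.
XOR each byte with 0x36: 04⊕36=32, bf⊕36=89, 00⊕36=36, 00⊕36=36, 00⊕36=36, 00⊕36=36.

328936363636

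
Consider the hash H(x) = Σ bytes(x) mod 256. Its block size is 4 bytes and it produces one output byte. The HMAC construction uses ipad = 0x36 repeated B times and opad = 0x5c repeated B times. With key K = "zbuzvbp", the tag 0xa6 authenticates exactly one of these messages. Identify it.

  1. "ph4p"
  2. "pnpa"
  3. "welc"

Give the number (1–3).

Key "zbuzvbp" = 7a 62 75 7a 76 62 70 is 7 bytes > B = 4, so hash it first: H(key) = 13, then zero-pad to 4 bytes: K' = 13 00 00 00.
K' ⊕ ipad = 25 36 36 36; K' ⊕ opad = 4f 5c 5c 5c.
m1: inner = H(25 36 36 36 70 68 34 70) = 43; tag = H(4f 5c 5c 5c 43) = a6 ← matches
m2: inner = H(25 36 36 36 70 6e 70 61) = 76; tag = H(4f 5c 5c 5c 76) = d9
m3: inner = H(25 36 36 36 77 65 6c 63) = 72; tag = H(4f 5c 5c 5c 72) = d5

1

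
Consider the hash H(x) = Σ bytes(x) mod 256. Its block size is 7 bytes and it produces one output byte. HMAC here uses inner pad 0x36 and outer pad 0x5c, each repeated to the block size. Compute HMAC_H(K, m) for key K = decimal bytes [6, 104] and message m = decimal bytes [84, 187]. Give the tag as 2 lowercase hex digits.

Key decimal bytes [6, 104] = 06 68 is 2 bytes ≤ B = 7; zero-pad to 7 bytes: K' = 06 68 00 00 00 00 00.
K' ⊕ ipad = 30 5e 36 36 36 36 36.  K' ⊕ opad = 5a 34 5c 5c 5c 5c 5c.
Inner input = (K'⊕ipad) ∥ m = 30 5e 36 36 36 36 36 ∥ 54 bb.
Inner hash: sum = 48+94+54+54+54+54+54+84+187 = 683; mod 256 = 171 → ab.
Outer input = (K'⊕opad) ∥ inner = 5a 34 5c 5c 5c 5c 5c ∥ ab.
Outer hash (tag): sum = 90+52+92+92+92+92+92+171 = 773; mod 256 = 5 → 05.

05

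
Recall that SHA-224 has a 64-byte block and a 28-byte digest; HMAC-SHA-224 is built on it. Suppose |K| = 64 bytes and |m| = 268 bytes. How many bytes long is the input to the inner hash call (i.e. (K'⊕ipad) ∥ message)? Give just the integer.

Key is 64 ≤ 64 bytes, zero-padded: |K'| = 64.
Inner input = (K'⊕ipad) ∥ m → 64 + 268 = 332 bytes.

332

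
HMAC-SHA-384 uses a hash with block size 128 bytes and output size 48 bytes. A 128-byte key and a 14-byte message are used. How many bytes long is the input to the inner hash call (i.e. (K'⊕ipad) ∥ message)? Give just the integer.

Key is 128 ≤ 128 bytes, zero-padded: |K'| = 128.
Inner input = (K'⊕ipad) ∥ m → 128 + 14 = 142 bytes.

142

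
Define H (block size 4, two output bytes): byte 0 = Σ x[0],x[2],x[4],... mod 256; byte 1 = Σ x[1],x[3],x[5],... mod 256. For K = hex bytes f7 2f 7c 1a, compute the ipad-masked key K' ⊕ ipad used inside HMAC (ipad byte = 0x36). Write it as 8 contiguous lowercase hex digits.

Key hex bytes f7 2f 7c 1a is exactly B = 4 bytes: K' = f7 2f 7c 1a.
XOR each byte with 0x36: f7⊕36=c1, 2f⊕36=19, 7c⊕36=4a, 1a⊕36=2c.

c1194a2c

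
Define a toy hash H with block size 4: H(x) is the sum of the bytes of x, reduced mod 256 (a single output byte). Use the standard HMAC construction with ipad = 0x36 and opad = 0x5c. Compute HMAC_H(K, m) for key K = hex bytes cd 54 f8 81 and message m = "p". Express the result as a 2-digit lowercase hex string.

6c

Key hex bytes cd 54 f8 81 is exactly B = 4 bytes: K' = cd 54 f8 81.
K' ⊕ ipad = fb 62 ce b7.  K' ⊕ opad = 91 08 a4 dd.
Inner input = (K'⊕ipad) ∥ m = fb 62 ce b7 ∥ 70.
Inner hash: sum = 251+98+206+183+112 = 850; mod 256 = 82 → 52.
Outer input = (K'⊕opad) ∥ inner = 91 08 a4 dd ∥ 52.
Outer hash (tag): sum = 145+8+164+221+82 = 620; mod 256 = 108 → 6c.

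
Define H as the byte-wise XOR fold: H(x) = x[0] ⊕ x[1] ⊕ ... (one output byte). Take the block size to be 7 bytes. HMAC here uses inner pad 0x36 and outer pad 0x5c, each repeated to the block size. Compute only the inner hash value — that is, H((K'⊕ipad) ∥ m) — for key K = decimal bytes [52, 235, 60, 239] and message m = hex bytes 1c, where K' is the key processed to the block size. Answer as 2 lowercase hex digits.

26

Key decimal bytes [52, 235, 60, 239] = 34 eb 3c ef is 4 bytes ≤ B = 7; zero-pad to 7 bytes: K' = 34 eb 3c ef 00 00 00.
K' ⊕ ipad = 02 dd 0a d9 36 36 36.
Inner input = 02 dd 0a d9 36 36 36 ∥ 1c.
Inner hash: XOR 02⊕dd⊕0a⊕d9⊕36⊕36⊕36⊕1c = 26.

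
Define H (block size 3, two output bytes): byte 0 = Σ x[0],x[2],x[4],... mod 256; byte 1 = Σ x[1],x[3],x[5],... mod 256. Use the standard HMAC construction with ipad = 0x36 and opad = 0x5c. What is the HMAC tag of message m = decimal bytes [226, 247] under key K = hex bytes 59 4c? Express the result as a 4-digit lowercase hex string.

Key hex bytes 59 4c is 2 bytes ≤ B = 3; zero-pad to 3 bytes: K' = 59 4c 00.
K' ⊕ ipad = 6f 7a 36.  K' ⊕ opad = 05 10 5c.
Inner input = (K'⊕ipad) ∥ m = 6f 7a 36 ∥ e2 f7.
Inner hash: even-index sum = 412 mod 256 = 156; odd-index sum = 348 mod 256 = 92 → 9c 5c.
Outer input = (K'⊕opad) ∥ inner = 05 10 5c ∥ 9c 5c.
Outer hash (tag): even-index sum = 189 mod 256 = 189; odd-index sum = 172 mod 256 = 172 → bd ac.

bdac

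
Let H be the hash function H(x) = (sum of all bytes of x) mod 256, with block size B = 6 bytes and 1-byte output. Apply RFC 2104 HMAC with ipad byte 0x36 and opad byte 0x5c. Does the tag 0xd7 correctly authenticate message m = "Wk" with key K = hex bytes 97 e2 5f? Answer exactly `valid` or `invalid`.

invalid

Key hex bytes 97 e2 5f is 3 bytes ≤ B = 6; zero-pad to 6 bytes: K' = 97 e2 5f 00 00 00.
K' ⊕ ipad = a1 d4 69 36 36 36; K' ⊕ opad = cb be 03 5c 5c 5c.
Inner hash: sum = 161+212+105+54+54+54+87+107 = 834; mod 256 = 66 → 42.
Outer hash (recomputed tag): sum = 203+190+3+92+92+92+66 = 738; mod 256 = 226 → e2.
Recomputed tag = e2; claimed = d7 → mismatch.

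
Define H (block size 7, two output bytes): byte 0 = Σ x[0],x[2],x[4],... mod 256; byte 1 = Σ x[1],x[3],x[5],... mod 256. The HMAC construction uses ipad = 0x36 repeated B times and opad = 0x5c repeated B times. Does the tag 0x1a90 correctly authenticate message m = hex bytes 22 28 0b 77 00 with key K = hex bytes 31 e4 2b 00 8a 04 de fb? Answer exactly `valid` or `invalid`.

Key hex bytes 31 e4 2b 00 8a 04 de fb is 8 bytes > B = 7, so hash it first: H(key) = c4 e3, then zero-pad to 7 bytes: K' = c4 e3 00 00 00 00 00.
K' ⊕ ipad = f2 d5 36 36 36 36 36; K' ⊕ opad = 98 bf 5c 5c 5c 5c 5c.
Inner hash: even-index sum = 563 mod 256 = 51; odd-index sum = 366 mod 256 = 110 → 33 6e.
Outer hash (recomputed tag): even-index sum = 538 mod 256 = 26; odd-index sum = 426 mod 256 = 170 → 1a aa.
Recomputed tag = 1aaa; claimed = 1a90 → mismatch.

invalid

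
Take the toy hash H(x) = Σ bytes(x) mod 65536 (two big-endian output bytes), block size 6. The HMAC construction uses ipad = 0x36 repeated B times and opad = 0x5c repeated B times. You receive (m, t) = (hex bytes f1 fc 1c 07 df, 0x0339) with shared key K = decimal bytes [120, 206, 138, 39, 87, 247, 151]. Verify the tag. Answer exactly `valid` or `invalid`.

Key decimal bytes [120, 206, 138, 39, 87, 247, 151] = 78 ce 8a 27 57 f7 97 is 7 bytes > B = 6, so hash it first: H(key) = 03 dc, then zero-pad to 6 bytes: K' = 03 dc 00 00 00 00.
K' ⊕ ipad = 35 ea 36 36 36 36; K' ⊕ opad = 5f 80 5c 5c 5c 5c.
Inner hash: sum = 53+234+54+54+54+54+241+252+28+7+223 = 1254 → 04 e6.
Outer hash (recomputed tag): sum = 95+128+92+92+92+92+4+230 = 825 → 03 39.
Recomputed tag = 0339; claimed = 0339 → match.

valid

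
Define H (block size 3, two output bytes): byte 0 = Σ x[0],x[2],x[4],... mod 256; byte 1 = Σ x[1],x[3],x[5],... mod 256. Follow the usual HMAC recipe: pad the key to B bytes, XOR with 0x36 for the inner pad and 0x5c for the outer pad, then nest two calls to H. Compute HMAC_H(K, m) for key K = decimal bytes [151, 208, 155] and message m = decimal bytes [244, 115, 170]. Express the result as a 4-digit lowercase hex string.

Key decimal bytes [151, 208, 155] = 97 d0 9b is exactly B = 3 bytes: K' = 97 d0 9b.
K' ⊕ ipad = a1 e6 ad.  K' ⊕ opad = cb 8c c7.
Inner input = (K'⊕ipad) ∥ m = a1 e6 ad ∥ f4 73 aa.
Inner hash: even-index sum = 449 mod 256 = 193; odd-index sum = 644 mod 256 = 132 → c1 84.
Outer input = (K'⊕opad) ∥ inner = cb 8c c7 ∥ c1 84.
Outer hash (tag): even-index sum = 534 mod 256 = 22; odd-index sum = 333 mod 256 = 77 → 16 4d.

164d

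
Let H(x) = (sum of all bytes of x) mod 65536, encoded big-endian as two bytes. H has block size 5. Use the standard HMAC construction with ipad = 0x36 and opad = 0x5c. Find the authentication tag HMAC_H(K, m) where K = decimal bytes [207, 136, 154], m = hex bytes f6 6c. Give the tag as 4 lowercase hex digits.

Key decimal bytes [207, 136, 154] = cf 88 9a is 3 bytes ≤ B = 5; zero-pad to 5 bytes: K' = cf 88 9a 00 00.
K' ⊕ ipad = f9 be ac 36 36.  K' ⊕ opad = 93 d4 c6 5c 5c.
Inner input = (K'⊕ipad) ∥ m = f9 be ac 36 36 ∥ f6 6c.
Inner hash: sum = 249+190+172+54+54+246+108 = 1073 → 04 31.
Outer input = (K'⊕opad) ∥ inner = 93 d4 c6 5c 5c ∥ 04 31.
Outer hash (tag): sum = 147+212+198+92+92+4+49 = 794 → 03 1a.

031a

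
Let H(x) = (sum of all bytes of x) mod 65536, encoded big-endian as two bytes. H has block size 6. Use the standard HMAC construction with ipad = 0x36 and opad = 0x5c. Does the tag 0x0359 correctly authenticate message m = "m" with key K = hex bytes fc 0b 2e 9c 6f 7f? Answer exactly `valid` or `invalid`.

Key hex bytes fc 0b 2e 9c 6f 7f is exactly B = 6 bytes: K' = fc 0b 2e 9c 6f 7f.
K' ⊕ ipad = ca 3d 18 aa 59 49; K' ⊕ opad = a0 57 72 c0 33 23.
Inner hash: sum = 202+61+24+170+89+73+109 = 728 → 02 d8.
Outer hash (recomputed tag): sum = 160+87+114+192+51+35+2+216 = 857 → 03 59.
Recomputed tag = 0359; claimed = 0359 → match.

valid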